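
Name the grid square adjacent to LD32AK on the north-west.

LD22xl

Longitude subsquare a = 0; −1 → -1, wraps to 23 = x, carry into square.
Longitude square 3; −1 → 2.
Latitude subsquare k = 10; +1 → 11 = l.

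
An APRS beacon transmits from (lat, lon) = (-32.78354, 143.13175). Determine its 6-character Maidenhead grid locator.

QF17nf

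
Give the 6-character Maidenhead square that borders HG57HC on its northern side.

HG57hd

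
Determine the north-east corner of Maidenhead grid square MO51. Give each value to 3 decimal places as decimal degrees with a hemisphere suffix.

52.000° N, 72.000° E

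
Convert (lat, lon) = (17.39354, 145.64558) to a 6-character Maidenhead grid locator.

Shift to the Maidenhead origin (180°W, 90°S): lon 325.6456, lat 107.3935.
Field (20°×10°, letters A–R): lon ⌊325.6456/20⌋ = 16 → Q; lat ⌊107.3935/10⌋ = 10 → K.
Square (2°×1°, digits 0–9): lon ⌊5.6456/2⌋ = 2; lat ⌊7.3935/1⌋ = 7.
Subsquare (5′×2.5′, letters a–x): lon ⌊1.6456/0.0833333⌋ = 19 → t; lat ⌊0.3935/0.0416667⌋ = 9 → j.

QK27tj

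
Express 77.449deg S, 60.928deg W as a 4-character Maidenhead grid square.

Add 180° to longitude and 90° to latitude: 119.07, 12.55.
Field (20°×10°, letters A–R): 119.07/20 → 5 → F, 12.55/10 → 1 → B; chars FB.
Square (2°×1°, digits 0–9): 19.07/2 → 9, 2.55/1 → 2; chars 92.

FB92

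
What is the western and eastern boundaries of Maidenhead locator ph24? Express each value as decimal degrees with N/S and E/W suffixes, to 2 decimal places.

Field P=15, H=7: +15·20° lon, +7·10° lat → SW at lon 120°, lat -20°.
Square 2, 4: +2·2° lon, +4·1° lat → SW at lon 124°, lat -16°.
Cell spans 2° lon × 1° lat.
west 124.00° E, east 126.00° E.

124.00° E, 126.00° E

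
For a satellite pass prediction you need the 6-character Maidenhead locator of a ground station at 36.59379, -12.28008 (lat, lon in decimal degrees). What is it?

IM36uo

Offset from 180°W / 90°S: lon 167.7199°, lat 126.5938°.
Field: lon ⌊167.7199/20⌋ = 8 → I; lat ⌊126.5938/10⌋ = 12 → M.
Square: lon ⌊7.7199/2⌋ = 3; lat ⌊6.5938/1⌋ = 6.
Subsquare: lon ⌊1.7199/0.0833333⌋ = 20 → u; lat ⌊0.5938/0.0416667⌋ = 14 → o.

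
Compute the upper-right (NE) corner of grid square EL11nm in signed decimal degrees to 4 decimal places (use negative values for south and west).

Field E=4, L=11: +4·20° lon, +11·10° lat → SW at lon -100°, lat 20°.
Square 1, 1: +1·2° lon, +1·1° lat → SW at lon -98°, lat 21°.
Subsquare n=13, m=12: +13·0.0833333° lon, +12·0.0416667° lat → SW at lon -96.9167°, lat 21.5°.
Cell spans 0.0833333° lon × 0.0416667° lat. NE corner is SW corner plus one full cell.
latitude 21.5417, longitude -96.8333.

21.5417, -96.8333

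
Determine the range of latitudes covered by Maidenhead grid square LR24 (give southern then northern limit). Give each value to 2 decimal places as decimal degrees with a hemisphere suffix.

84.00° N, 85.00° N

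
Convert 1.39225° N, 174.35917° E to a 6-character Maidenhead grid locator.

Add 180° to longitude and 90° to latitude: 354.3592, 91.3923.
Field: 354.3592/20 → 17 → R, 91.3923/10 → 9 → J; chars RJ.
Square: 14.3592/2 → 7, 1.3923/1 → 1; chars 71.
Subsquare: 0.3592/0.0833333 → 4 → e, 0.3923/0.0416667 → 9 → j; chars ej.

RJ71ej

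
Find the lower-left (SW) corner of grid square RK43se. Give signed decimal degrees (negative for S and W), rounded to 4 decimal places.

13.1667, 169.5000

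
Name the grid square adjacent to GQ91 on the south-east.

HQ00

Longitude square 9; +1 → 10, wraps to 0, carry into field.
Longitude field G = 6; +1 → 7 = H.
Latitude square 1; −1 → 0.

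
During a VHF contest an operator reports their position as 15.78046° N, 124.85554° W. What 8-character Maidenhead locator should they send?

Offset from 180°W / 90°S: lon 55.14446°, lat 105.78046°.
Field (20°×10°, letters A–R): 55.14446/20 → 2 → C, 105.78046/10 → 10 → K; chars CK.
Square (2°×1°, digits 0–9): 15.14446/2 → 7, 5.78046/1 → 5; chars 75.
Subsquare (5′×2.5′, letters a–x): 1.14446/0.0833333 → 13 → n, 0.78046/0.0416667 → 18 → s; chars ns.
Extended square (30″×15″, digits 0–9): 0.06113/0.00833333 → 7, 0.03046/0.00416667 → 7; chars 77.

CK75ns77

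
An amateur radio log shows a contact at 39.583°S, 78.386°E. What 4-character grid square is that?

Shift to the Maidenhead origin (180°W, 90°S): lon 258.39, lat 50.42.
Field: 258.39/20 → 12 → M, 50.42/10 → 5 → F; chars MF.
Square: 18.39/2 → 9, 0.42/1 → 0; chars 90.

MF90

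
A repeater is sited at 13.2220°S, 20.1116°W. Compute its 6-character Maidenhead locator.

HH96ws

Shift to the Maidenhead origin (180°W, 90°S): lon 159.8884, lat 76.7780.
Field: lon ⌊159.8884/20⌋ = 7 → H; lat ⌊76.7780/10⌋ = 7 → H.
Square: lon ⌊19.8884/2⌋ = 9; lat ⌊6.7780/1⌋ = 6.
Subsquare: lon ⌊1.8884/0.0833333⌋ = 22 → w; lat ⌊0.7780/0.0416667⌋ = 18 → s.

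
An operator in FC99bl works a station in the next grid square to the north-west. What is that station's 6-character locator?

FC99am

Longitude subsquare b = 1; −1 → 0 = a.
Latitude subsquare l = 11; +1 → 12 = m.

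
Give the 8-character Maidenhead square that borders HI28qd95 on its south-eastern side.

Longitude extended square 9; +1 → 10, wraps to 0, carry into subsquare.
Longitude subsquare q = 16; +1 → 17 = r.
Latitude extended square 5; −1 → 4.

HI28rd04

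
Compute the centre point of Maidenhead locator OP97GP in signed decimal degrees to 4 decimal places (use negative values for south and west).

Field O=14, P=15: +14·20° lon, +15·10° lat → SW at lon 100°, lat 60°.
Square 9, 7: +9·2° lon, +7·1° lat → SW at lon 118°, lat 67°.
Subsquare g=6, p=15: +6·0.0833333° lon, +15·0.0416667° lat → SW at lon 118.5°, lat 67.625°.
Cell spans 0.0833333° lon × 0.0416667° lat. Centre is SW corner plus half of each.
latitude 67.6458, longitude 118.5417.

67.6458, 118.5417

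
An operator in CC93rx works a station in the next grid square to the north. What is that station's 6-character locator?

CC94ra

Latitude subsquare x = 23; +1 → 24, wraps to 0 = a, carry into square.
Latitude square 3; +1 → 4.
The longitude characters are unchanged.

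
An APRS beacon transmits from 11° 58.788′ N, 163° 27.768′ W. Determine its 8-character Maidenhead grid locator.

Shift to the Maidenhead origin (180°W, 90°S): lon 16.53720, lat 101.97980.
Field (20°×10°, letters A–R): lon ⌊16.53720/20⌋ = 0 → A; lat ⌊101.97980/10⌋ = 10 → K.
Square (2°×1°, digits 0–9): lon ⌊16.53720/2⌋ = 8; lat ⌊1.97980/1⌋ = 1.
Subsquare (5′×2.5′, letters a–x): lon ⌊0.53720/0.0833333⌋ = 6 → g; lat ⌊0.97980/0.0416667⌋ = 23 → x.
Extended square (30″×15″, digits 0–9): lon ⌊0.03720/0.00833333⌋ = 4; lat ⌊0.02147/0.00416667⌋ = 5.

AK81gx45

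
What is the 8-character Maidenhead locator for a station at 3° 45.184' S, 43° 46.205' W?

GI86cf79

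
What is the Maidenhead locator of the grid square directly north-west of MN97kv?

Longitude subsquare k = 10; −1 → 9 = j.
Latitude subsquare v = 21; +1 → 22 = w.

MN97jw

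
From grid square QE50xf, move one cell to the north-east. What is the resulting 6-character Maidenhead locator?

QE60ag

Longitude subsquare x = 23; +1 → 24, wraps to 0 = a, carry into square.
Longitude square 5; +1 → 6.
Latitude subsquare f = 5; +1 → 6 = g.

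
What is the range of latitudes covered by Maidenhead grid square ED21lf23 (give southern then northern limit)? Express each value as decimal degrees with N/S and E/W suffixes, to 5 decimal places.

Field E=4, D=3: +4·20° lon, +3·10° lat → SW at lon -100°, lat -60°.
Square 2, 1: +2·2° lon, +1·1° lat → SW at lon -96°, lat -59°.
Subsquare l=11, f=5: +11·0.0833333° lon, +5·0.0416667° lat → SW at lon -95.0833°, lat -58.7917°.
Extended square 2, 3: +2·0.00833333° lon, +3·0.00416667° lat → SW at lon -95.0667°, lat -58.7792°.
Cell spans 0.00833333° lon × 0.00416667° lat.
south 58.77917° S, north 58.77500° S.

58.77917° S, 58.77500° S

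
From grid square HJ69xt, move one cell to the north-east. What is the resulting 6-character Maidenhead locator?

HJ79au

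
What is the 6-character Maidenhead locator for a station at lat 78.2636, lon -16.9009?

Add 180° to longitude and 90° to latitude: 163.0991, 168.2636.
Field: lon ⌊163.0991/20⌋ = 8 → I; lat ⌊168.2636/10⌋ = 16 → Q.
Square: lon ⌊3.0991/2⌋ = 1; lat ⌊8.2636/1⌋ = 8.
Subsquare: lon ⌊1.0991/0.0833333⌋ = 13 → n; lat ⌊0.2636/0.0416667⌋ = 6 → g.

IQ18ng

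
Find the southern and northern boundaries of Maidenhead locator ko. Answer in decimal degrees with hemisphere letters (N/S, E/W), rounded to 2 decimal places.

50.00° N, 60.00° N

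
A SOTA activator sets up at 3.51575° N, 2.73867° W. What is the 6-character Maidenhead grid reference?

IJ83pm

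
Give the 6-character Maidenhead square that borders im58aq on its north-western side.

IM48xr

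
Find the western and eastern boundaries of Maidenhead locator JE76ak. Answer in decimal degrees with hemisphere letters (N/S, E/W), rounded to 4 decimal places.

14.0000° E, 14.0833° E

Field J=9, E=4: +9·20° lon, +4·10° lat → SW at lon 0°, lat -50°.
Square 7, 6: +7·2° lon, +6·1° lat → SW at lon 14°, lat -44°.
Subsquare a=0, k=10: +0·0.0833333° lon, +10·0.0416667° lat → SW at lon 14°, lat -43.5833°.
Cell spans 0.0833333° lon × 0.0416667° lat.
west 14.0000° E, east 14.0833° E.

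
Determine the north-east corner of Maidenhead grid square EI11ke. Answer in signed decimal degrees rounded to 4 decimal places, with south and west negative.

-8.7917, -97.0833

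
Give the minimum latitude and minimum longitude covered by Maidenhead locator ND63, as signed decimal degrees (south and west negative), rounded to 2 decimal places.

Field N=13, D=3: +13·20° lon, +3·10° lat → SW at lon 80°, lat -60°.
Square 6, 3: +6·2° lon, +3·1° lat → SW at lon 92°, lat -57°.
latitude -57.00, longitude 92.00.

-57.00, 92.00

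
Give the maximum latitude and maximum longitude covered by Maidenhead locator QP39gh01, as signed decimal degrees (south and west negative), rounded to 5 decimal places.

69.30000, 146.50833

Field Q=16, P=15: +16·20° lon, +15·10° lat → SW at lon 140°, lat 60°.
Square 3, 9: +3·2° lon, +9·1° lat → SW at lon 146°, lat 69°.
Subsquare g=6, h=7: +6·0.0833333° lon, +7·0.0416667° lat → SW at lon 146.5°, lat 69.2917°.
Extended square 0, 1: +0·0.00833333° lon, +1·0.00416667° lat → SW at lon 146.5°, lat 69.2958°.
Cell spans 0.00833333° lon × 0.00416667° lat. NE corner is SW corner plus one full cell.
latitude 69.30000, longitude 146.50833.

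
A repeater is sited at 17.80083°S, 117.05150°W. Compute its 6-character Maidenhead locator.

DH12le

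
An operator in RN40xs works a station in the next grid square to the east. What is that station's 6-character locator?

Longitude subsquare x = 23; +1 → 24, wraps to 0 = a, carry into square.
Longitude square 4; +1 → 5.
The latitude characters are unchanged.

RN50as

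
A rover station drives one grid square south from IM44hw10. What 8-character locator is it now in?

Latitude extended square 0; −1 → -1, wraps to 9, carry into subsquare.
Latitude subsquare w = 22; −1 → 21 = v.
The longitude characters are unchanged.

IM44hv19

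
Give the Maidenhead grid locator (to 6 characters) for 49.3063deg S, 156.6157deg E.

QE80hq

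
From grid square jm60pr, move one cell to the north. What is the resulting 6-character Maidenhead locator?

Latitude subsquare r = 17; +1 → 18 = s.
The longitude characters are unchanged.

JM60ps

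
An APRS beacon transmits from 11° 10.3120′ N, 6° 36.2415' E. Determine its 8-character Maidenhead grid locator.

Add 180° to longitude and 90° to latitude: 186.60403, 101.17187.
Field (20°×10°, letters A–R): lon ⌊186.60403/20⌋ = 9 → J; lat ⌊101.17187/10⌋ = 10 → K.
Square (2°×1°, digits 0–9): lon ⌊6.60403/2⌋ = 3; lat ⌊1.17187/1⌋ = 1.
Subsquare (5′×2.5′, letters a–x): lon ⌊0.60403/0.0833333⌋ = 7 → h; lat ⌊0.17187/0.0416667⌋ = 4 → e.
Extended square (30″×15″, digits 0–9): lon ⌊0.02069/0.00833333⌋ = 2; lat ⌊0.00520/0.00416667⌋ = 1.

JK31he21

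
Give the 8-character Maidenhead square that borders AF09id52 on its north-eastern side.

Longitude extended square 5; +1 → 6.
Latitude extended square 2; +1 → 3.

AF09id63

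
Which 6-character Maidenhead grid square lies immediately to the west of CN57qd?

CN57pd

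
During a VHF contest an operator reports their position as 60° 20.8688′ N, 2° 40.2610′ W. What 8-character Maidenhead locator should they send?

IP80pi93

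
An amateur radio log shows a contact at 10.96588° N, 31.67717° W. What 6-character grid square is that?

Add 180° to longitude and 90° to latitude: 148.3228, 100.9659.
Field: lon ⌊148.3228/20⌋ = 7 → H; lat ⌊100.9659/10⌋ = 10 → K.
Square: lon ⌊8.3228/2⌋ = 4; lat ⌊0.9659/1⌋ = 0.
Subsquare: lon ⌊0.3228/0.0833333⌋ = 3 → d; lat ⌊0.9659/0.0416667⌋ = 23 → x.

HK40dx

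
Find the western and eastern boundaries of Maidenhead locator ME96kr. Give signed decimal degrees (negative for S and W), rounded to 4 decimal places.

78.8333, 78.9167

Field M=12, E=4: +12·20° lon, +4·10° lat → SW at lon 60°, lat -50°.
Square 9, 6: +9·2° lon, +6·1° lat → SW at lon 78°, lat -44°.
Subsquare k=10, r=17: +10·0.0833333° lon, +17·0.0416667° lat → SW at lon 78.8333°, lat -43.2917°.
Cell spans 0.0833333° lon × 0.0416667° lat.
west 78.8333, east 78.9167.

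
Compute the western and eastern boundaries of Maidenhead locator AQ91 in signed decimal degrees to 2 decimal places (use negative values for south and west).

Field A=0, Q=16: +0·20° lon, +16·10° lat → SW at lon -180°, lat 70°.
Square 9, 1: +9·2° lon, +1·1° lat → SW at lon -162°, lat 71°.
Cell spans 2° lon × 1° lat.
west -162.00, east -160.00.

-162.00, -160.00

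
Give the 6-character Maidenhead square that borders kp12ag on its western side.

Longitude subsquare a = 0; −1 → -1, wraps to 23 = x, carry into square.
Longitude square 1; −1 → 0.
The latitude characters are unchanged.

KP02xg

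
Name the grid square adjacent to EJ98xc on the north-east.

FJ08ad

Longitude subsquare x = 23; +1 → 24, wraps to 0 = a, carry into square.
Longitude square 9; +1 → 10, wraps to 0, carry into field.
Longitude field E = 4; +1 → 5 = F.
Latitude subsquare c = 2; +1 → 3 = d.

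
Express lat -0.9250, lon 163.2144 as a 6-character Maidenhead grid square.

RI19ob

Shift to the Maidenhead origin (180°W, 90°S): lon 343.2144, lat 89.0750.
Field: 343.2144/20 → 17 → R, 89.0750/10 → 8 → I; chars RI.
Square: 3.2144/2 → 1, 9.0750/1 → 9; chars 19.
Subsquare: 1.2144/0.0833333 → 14 → o, 0.0750/0.0416667 → 1 → b; chars ob.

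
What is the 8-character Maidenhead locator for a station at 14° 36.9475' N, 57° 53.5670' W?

GK14bo27

Add 180° to longitude and 90° to latitude: 122.10722, 104.61579.
Field (20°×10°, letters A–R): lon ⌊122.10722/20⌋ = 6 → G; lat ⌊104.61579/10⌋ = 10 → K.
Square (2°×1°, digits 0–9): lon ⌊2.10722/2⌋ = 1; lat ⌊4.61579/1⌋ = 4.
Subsquare (5′×2.5′, letters a–x): lon ⌊0.10722/0.0833333⌋ = 1 → b; lat ⌊0.61579/0.0416667⌋ = 14 → o.
Extended square (30″×15″, digits 0–9): lon ⌊0.02388/0.00833333⌋ = 2; lat ⌊0.03246/0.00416667⌋ = 7.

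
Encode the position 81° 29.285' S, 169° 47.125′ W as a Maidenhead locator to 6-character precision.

AA58cm

Add 180° to longitude and 90° to latitude: 10.2146, 8.5119.
Field: 10.2146/20 → 0 → A, 8.5119/10 → 0 → A; chars AA.
Square: 10.2146/2 → 5, 8.5119/1 → 8; chars 58.
Subsquare: 0.2146/0.0833333 → 2 → c, 0.5119/0.0416667 → 12 → m; chars cm.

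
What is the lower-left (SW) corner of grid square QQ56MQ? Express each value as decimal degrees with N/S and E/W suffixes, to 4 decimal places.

76.6667° N, 151.0000° E

Field Q=16, Q=16: +16·20° lon, +16·10° lat → SW at lon 140°, lat 70°.
Square 5, 6: +5·2° lon, +6·1° lat → SW at lon 150°, lat 76°.
Subsquare m=12, q=16: +12·0.0833333° lon, +16·0.0416667° lat → SW at lon 151°, lat 76.6667°.
latitude 76.6667° N, longitude 151.0000° E.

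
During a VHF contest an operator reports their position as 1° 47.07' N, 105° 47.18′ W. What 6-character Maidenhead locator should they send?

DJ71cs

Offset from 180°W / 90°S: lon 74.2137°, lat 91.7845°.
Field: 74.2137/20 → 3 → D, 91.7845/10 → 9 → J; chars DJ.
Square: 14.2137/2 → 7, 1.7845/1 → 1; chars 71.
Subsquare: 0.2137/0.0833333 → 2 → c, 0.7845/0.0416667 → 18 → s; chars cs.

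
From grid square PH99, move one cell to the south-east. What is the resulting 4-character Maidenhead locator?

QH08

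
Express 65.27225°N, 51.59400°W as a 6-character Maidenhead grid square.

GP45eg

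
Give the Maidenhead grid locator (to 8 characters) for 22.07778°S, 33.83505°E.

Offset from 180°W / 90°S: lon 213.83505°, lat 67.92222°.
Field (20°×10°, letters A–R): 213.83505/20 → 10 → K, 67.92222/10 → 6 → G; chars KG.
Square (2°×1°, digits 0–9): 13.83505/2 → 6, 7.92222/1 → 7; chars 67.
Subsquare (5′×2.5′, letters a–x): 1.83505/0.0833333 → 22 → w, 0.92222/0.0416667 → 22 → w; chars ww.
Extended square (30″×15″, digits 0–9): 0.00172/0.00833333 → 0, 0.00555/0.00416667 → 1; chars 01.

KG67ww01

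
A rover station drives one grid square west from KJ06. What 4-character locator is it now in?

JJ96

Longitude square 0; −1 → -1, wraps to 9, carry into field.
Longitude field K = 10; −1 → 9 = J.
The latitude characters are unchanged.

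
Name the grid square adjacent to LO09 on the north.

Latitude square 9; +1 → 10, wraps to 0, carry into field.
Latitude field O = 14; +1 → 15 = P.
The longitude characters are unchanged.

LP00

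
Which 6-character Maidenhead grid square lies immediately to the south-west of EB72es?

EB72dr

Longitude subsquare e = 4; −1 → 3 = d.
Latitude subsquare s = 18; −1 → 17 = r.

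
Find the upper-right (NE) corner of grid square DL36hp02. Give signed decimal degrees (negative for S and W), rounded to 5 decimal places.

26.63750, -113.40833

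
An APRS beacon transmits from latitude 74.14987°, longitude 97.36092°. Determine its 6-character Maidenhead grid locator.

NQ84qd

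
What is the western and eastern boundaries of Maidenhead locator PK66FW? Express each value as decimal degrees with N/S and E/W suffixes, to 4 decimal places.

Field P=15, K=10: +15·20° lon, +10·10° lat → SW at lon 120°, lat 10°.
Square 6, 6: +6·2° lon, +6·1° lat → SW at lon 132°, lat 16°.
Subsquare f=5, w=22: +5·0.0833333° lon, +22·0.0416667° lat → SW at lon 132.417°, lat 16.9167°.
Cell spans 0.0833333° lon × 0.0416667° lat.
west 132.4167° E, east 132.5000° E.

132.4167° E, 132.5000° E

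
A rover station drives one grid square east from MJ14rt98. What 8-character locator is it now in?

MJ14st08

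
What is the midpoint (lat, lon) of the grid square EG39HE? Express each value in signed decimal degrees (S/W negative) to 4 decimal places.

Field E=4, G=6: +4·20° lon, +6·10° lat → SW at lon -100°, lat -30°.
Square 3, 9: +3·2° lon, +9·1° lat → SW at lon -94°, lat -21°.
Subsquare h=7, e=4: +7·0.0833333° lon, +4·0.0416667° lat → SW at lon -93.4167°, lat -20.8333°.
Cell spans 0.0833333° lon × 0.0416667° lat. Centre is SW corner plus half of each.
latitude -20.8125, longitude -93.3750.

-20.8125, -93.3750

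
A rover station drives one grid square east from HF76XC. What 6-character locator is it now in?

HF86ac

Longitude subsquare x = 23; +1 → 24, wraps to 0 = a, carry into square.
Longitude square 7; +1 → 8.
The latitude characters are unchanged.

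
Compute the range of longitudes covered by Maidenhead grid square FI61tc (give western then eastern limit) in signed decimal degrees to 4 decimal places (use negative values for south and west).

Field F=5, I=8: +5·20° lon, +8·10° lat → SW at lon -80°, lat -10°.
Square 6, 1: +6·2° lon, +1·1° lat → SW at lon -68°, lat -9°.
Subsquare t=19, c=2: +19·0.0833333° lon, +2·0.0416667° lat → SW at lon -66.4167°, lat -8.91667°.
Cell spans 0.0833333° lon × 0.0416667° lat.
west -66.4167, east -66.3333.

-66.4167, -66.3333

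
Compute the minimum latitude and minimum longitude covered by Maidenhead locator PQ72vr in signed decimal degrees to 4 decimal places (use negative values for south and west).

Field P=15, Q=16: +15·20° lon, +16·10° lat → SW at lon 120°, lat 70°.
Square 7, 2: +7·2° lon, +2·1° lat → SW at lon 134°, lat 72°.
Subsquare v=21, r=17: +21·0.0833333° lon, +17·0.0416667° lat → SW at lon 135.75°, lat 72.7083°.
latitude 72.7083, longitude 135.7500.

72.7083, 135.7500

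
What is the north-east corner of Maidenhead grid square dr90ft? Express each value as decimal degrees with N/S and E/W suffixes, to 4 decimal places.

80.8333° N, 101.5000° W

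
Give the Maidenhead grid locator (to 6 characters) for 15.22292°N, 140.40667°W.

BK95tf

Shift to the Maidenhead origin (180°W, 90°S): lon 39.5933, lat 105.2229.
Field: 39.5933/20 → 1 → B, 105.2229/10 → 10 → K; chars BK.
Square: 19.5933/2 → 9, 5.2229/1 → 5; chars 95.
Subsquare: 1.5933/0.0833333 → 19 → t, 0.2229/0.0416667 → 5 → f; chars tf.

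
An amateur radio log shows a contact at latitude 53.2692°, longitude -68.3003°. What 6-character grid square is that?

FO53ug

Shift to the Maidenhead origin (180°W, 90°S): lon 111.6997, lat 143.2692.
Field: 111.6997/20 → 5 → F, 143.2692/10 → 14 → O; chars FO.
Square: 11.6997/2 → 5, 3.2692/1 → 3; chars 53.
Subsquare: 1.6997/0.0833333 → 20 → u, 0.2692/0.0416667 → 6 → g; chars ug.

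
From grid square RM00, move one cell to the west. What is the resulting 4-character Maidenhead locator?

Longitude square 0; −1 → -1, wraps to 9, carry into field.
Longitude field R = 17; −1 → 16 = Q.
The latitude characters are unchanged.

QM90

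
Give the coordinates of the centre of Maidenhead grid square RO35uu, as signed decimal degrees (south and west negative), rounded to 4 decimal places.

55.8542, 167.7083

Field R=17, O=14: +17·20° lon, +14·10° lat → SW at lon 160°, lat 50°.
Square 3, 5: +3·2° lon, +5·1° lat → SW at lon 166°, lat 55°.
Subsquare u=20, u=20: +20·0.0833333° lon, +20·0.0416667° lat → SW at lon 167.667°, lat 55.8333°.
Cell spans 0.0833333° lon × 0.0416667° lat. Centre is SW corner plus half of each.
latitude 55.8542, longitude 167.7083.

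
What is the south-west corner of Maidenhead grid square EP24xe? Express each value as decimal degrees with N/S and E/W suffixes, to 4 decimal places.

Field E=4, P=15: +4·20° lon, +15·10° lat → SW at lon -100°, lat 60°.
Square 2, 4: +2·2° lon, +4·1° lat → SW at lon -96°, lat 64°.
Subsquare x=23, e=4: +23·0.0833333° lon, +4·0.0416667° lat → SW at lon -94.0833°, lat 64.1667°.
latitude 64.1667° N, longitude 94.0833° W.

64.1667° N, 94.0833° W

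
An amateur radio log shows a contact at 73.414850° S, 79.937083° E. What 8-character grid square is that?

MB96xo20

Shift to the Maidenhead origin (180°W, 90°S): lon 259.93708, lat 16.58515.
Field (20°×10°, letters A–R): lon ⌊259.93708/20⌋ = 12 → M; lat ⌊16.58515/10⌋ = 1 → B.
Square (2°×1°, digits 0–9): lon ⌊19.93708/2⌋ = 9; lat ⌊6.58515/1⌋ = 6.
Subsquare (5′×2.5′, letters a–x): lon ⌊1.93708/0.0833333⌋ = 23 → x; lat ⌊0.58515/0.0416667⌋ = 14 → o.
Extended square (30″×15″, digits 0–9): lon ⌊0.02042/0.00833333⌋ = 2; lat ⌊0.00182/0.00416667⌋ = 0.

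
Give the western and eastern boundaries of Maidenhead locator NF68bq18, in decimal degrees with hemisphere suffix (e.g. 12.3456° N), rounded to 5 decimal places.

92.09167° E, 92.10000° E

Field N=13, F=5: +13·20° lon, +5·10° lat → SW at lon 80°, lat -40°.
Square 6, 8: +6·2° lon, +8·1° lat → SW at lon 92°, lat -32°.
Subsquare b=1, q=16: +1·0.0833333° lon, +16·0.0416667° lat → SW at lon 92.0833°, lat -31.3333°.
Extended square 1, 8: +1·0.00833333° lon, +8·0.00416667° lat → SW at lon 92.0917°, lat -31.3°.
Cell spans 0.00833333° lon × 0.00416667° lat.
west 92.09167° E, east 92.10000° E.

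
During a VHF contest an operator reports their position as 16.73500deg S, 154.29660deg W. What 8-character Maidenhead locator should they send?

BH23ug43

Offset from 180°W / 90°S: lon 25.70340°, lat 73.26500°.
Field: lon ⌊25.70340/20⌋ = 1 → B; lat ⌊73.26500/10⌋ = 7 → H.
Square: lon ⌊5.70340/2⌋ = 2; lat ⌊3.26500/1⌋ = 3.
Subsquare: lon ⌊1.70340/0.0833333⌋ = 20 → u; lat ⌊0.26500/0.0416667⌋ = 6 → g.
Extended square: lon ⌊0.03673/0.00833333⌋ = 4; lat ⌊0.01500/0.00416667⌋ = 3.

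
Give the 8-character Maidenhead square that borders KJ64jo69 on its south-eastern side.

Longitude extended square 6; +1 → 7.
Latitude extended square 9; −1 → 8.

KJ64jo78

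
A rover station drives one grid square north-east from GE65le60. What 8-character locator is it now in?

Longitude extended square 6; +1 → 7.
Latitude extended square 0; +1 → 1.

GE65le71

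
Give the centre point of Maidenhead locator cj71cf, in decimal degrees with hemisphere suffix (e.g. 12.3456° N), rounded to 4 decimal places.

1.2292° N, 125.7917° W

Field C=2, J=9: +2·20° lon, +9·10° lat → SW at lon -140°, lat 0°.
Square 7, 1: +7·2° lon, +1·1° lat → SW at lon -126°, lat 1°.
Subsquare c=2, f=5: +2·0.0833333° lon, +5·0.0416667° lat → SW at lon -125.833°, lat 1.20833°.
Cell spans 0.0833333° lon × 0.0416667° lat. Centre is SW corner plus half of each.
latitude 1.2292° N, longitude 125.7917° W.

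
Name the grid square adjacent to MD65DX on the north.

MD66da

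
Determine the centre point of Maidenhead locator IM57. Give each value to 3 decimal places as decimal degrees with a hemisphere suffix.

Field I=8, M=12: +8·20° lon, +12·10° lat → SW at lon -20°, lat 30°.
Square 5, 7: +5·2° lon, +7·1° lat → SW at lon -10°, lat 37°.
Cell spans 2° lon × 1° lat. Centre is SW corner plus half of each.
latitude 37.500° N, longitude 9.000° W.

37.500° N, 9.000° W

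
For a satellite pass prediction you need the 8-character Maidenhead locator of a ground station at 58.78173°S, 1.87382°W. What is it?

Shift to the Maidenhead origin (180°W, 90°S): lon 178.12618, lat 31.21827.
Field: 178.12618/20 → 8 → I, 31.21827/10 → 3 → D; chars ID.
Square: 18.12618/2 → 9, 1.21827/1 → 1; chars 91.
Subsquare: 0.12618/0.0833333 → 1 → b, 0.21827/0.0416667 → 5 → f; chars bf.
Extended square: 0.04285/0.00833333 → 5, 0.00994/0.00416667 → 2; chars 52.

ID91bf52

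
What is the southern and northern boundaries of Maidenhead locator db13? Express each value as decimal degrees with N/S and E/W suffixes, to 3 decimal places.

77.000° S, 76.000° S

Field D=3, B=1: +3·20° lon, +1·10° lat → SW at lon -120°, lat -80°.
Square 1, 3: +1·2° lon, +3·1° lat → SW at lon -118°, lat -77°.
Cell spans 2° lon × 1° lat.
south 77.000° S, north 76.000° S.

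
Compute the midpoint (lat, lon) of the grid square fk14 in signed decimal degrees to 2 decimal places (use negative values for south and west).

Field F=5, K=10: +5·20° lon, +10·10° lat → SW at lon -80°, lat 10°.
Square 1, 4: +1·2° lon, +4·1° lat → SW at lon -78°, lat 14°.
Cell spans 2° lon × 1° lat. Centre is SW corner plus half of each.
latitude 14.50, longitude -77.00.

14.50, -77.00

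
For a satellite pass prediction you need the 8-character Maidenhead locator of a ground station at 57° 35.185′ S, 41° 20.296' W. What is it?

GD92hj99

Add 180° to longitude and 90° to latitude: 138.66173, 32.41358.
Field (20°×10°, letters A–R): lon ⌊138.66173/20⌋ = 6 → G; lat ⌊32.41358/10⌋ = 3 → D.
Square (2°×1°, digits 0–9): lon ⌊18.66173/2⌋ = 9; lat ⌊2.41358/1⌋ = 2.
Subsquare (5′×2.5′, letters a–x): lon ⌊0.66173/0.0833333⌋ = 7 → h; lat ⌊0.41358/0.0416667⌋ = 9 → j.
Extended square (30″×15″, digits 0–9): lon ⌊0.07840/0.00833333⌋ = 9; lat ⌊0.03858/0.00416667⌋ = 9.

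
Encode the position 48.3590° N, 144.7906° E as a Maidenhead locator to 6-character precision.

QN28ji

Shift to the Maidenhead origin (180°W, 90°S): lon 324.7906, lat 138.3590.
Field: 324.7906/20 → 16 → Q, 138.3590/10 → 13 → N; chars QN.
Square: 4.7906/2 → 2, 8.3590/1 → 8; chars 28.
Subsquare: 0.7906/0.0833333 → 9 → j, 0.3590/0.0416667 → 8 → i; chars ji.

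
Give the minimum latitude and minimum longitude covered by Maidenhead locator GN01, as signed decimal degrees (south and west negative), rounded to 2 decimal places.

41.00, -60.00

Field G=6, N=13: +6·20° lon, +13·10° lat → SW at lon -60°, lat 40°.
Square 0, 1: +0·2° lon, +1·1° lat → SW at lon -60°, lat 41°.
latitude 41.00, longitude -60.00.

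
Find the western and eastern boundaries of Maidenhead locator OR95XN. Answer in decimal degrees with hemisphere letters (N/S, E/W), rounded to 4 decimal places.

119.9167° E, 120.0000° E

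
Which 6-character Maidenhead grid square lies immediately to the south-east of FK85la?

Longitude subsquare l = 11; +1 → 12 = m.
Latitude subsquare a = 0; −1 → -1, wraps to 23 = x, carry into square.
Latitude square 5; −1 → 4.

FK84mx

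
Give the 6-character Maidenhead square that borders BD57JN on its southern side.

BD57jm

Latitude subsquare n = 13; −1 → 12 = m.
The longitude characters are unchanged.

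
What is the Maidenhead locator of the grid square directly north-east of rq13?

RQ24

Longitude square 1; +1 → 2.
Latitude square 3; +1 → 4.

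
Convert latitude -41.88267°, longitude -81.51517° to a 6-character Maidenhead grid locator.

Shift to the Maidenhead origin (180°W, 90°S): lon 98.4848, lat 48.1173.
Field: lon ⌊98.4848/20⌋ = 4 → E; lat ⌊48.1173/10⌋ = 4 → E.
Square: lon ⌊18.4848/2⌋ = 9; lat ⌊8.1173/1⌋ = 8.
Subsquare: lon ⌊0.4848/0.0833333⌋ = 5 → f; lat ⌊0.1173/0.0416667⌋ = 2 → c.

EE98fc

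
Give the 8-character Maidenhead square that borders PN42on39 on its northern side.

PN42oo30

Latitude extended square 9; +1 → 10, wraps to 0, carry into subsquare.
Latitude subsquare n = 13; +1 → 14 = o.
The longitude characters are unchanged.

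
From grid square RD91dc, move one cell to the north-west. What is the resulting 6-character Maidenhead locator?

RD91cd

Longitude subsquare d = 3; −1 → 2 = c.
Latitude subsquare c = 2; +1 → 3 = d.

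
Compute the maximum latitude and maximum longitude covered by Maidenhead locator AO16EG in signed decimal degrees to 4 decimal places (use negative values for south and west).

56.2917, -177.5833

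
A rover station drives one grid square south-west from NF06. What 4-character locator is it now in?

Longitude square 0; −1 → -1, wraps to 9, carry into field.
Longitude field N = 13; −1 → 12 = M.
Latitude square 6; −1 → 5.

MF95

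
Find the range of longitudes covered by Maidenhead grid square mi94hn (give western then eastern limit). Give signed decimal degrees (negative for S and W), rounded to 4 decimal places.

Field M=12, I=8: +12·20° lon, +8·10° lat → SW at lon 60°, lat -10°.
Square 9, 4: +9·2° lon, +4·1° lat → SW at lon 78°, lat -6°.
Subsquare h=7, n=13: +7·0.0833333° lon, +13·0.0416667° lat → SW at lon 78.5833°, lat -5.45833°.
Cell spans 0.0833333° lon × 0.0416667° lat.
west 78.5833, east 78.6667.

78.5833, 78.6667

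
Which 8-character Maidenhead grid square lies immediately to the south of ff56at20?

FF56as29

Latitude extended square 0; −1 → -1, wraps to 9, carry into subsquare.
Latitude subsquare t = 19; −1 → 18 = s.
The longitude characters are unchanged.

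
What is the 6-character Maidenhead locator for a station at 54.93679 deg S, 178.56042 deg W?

Add 180° to longitude and 90° to latitude: 1.4396, 35.0632.
Field: 1.4396/20 → 0 → A, 35.0632/10 → 3 → D; chars AD.
Square: 1.4396/2 → 0, 5.0632/1 → 5; chars 05.
Subsquare: 1.4396/0.0833333 → 17 → r, 0.0632/0.0416667 → 1 → b; chars rb.

AD05rb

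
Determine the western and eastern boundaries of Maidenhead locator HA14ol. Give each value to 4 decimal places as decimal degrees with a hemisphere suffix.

Field H=7, A=0: +7·20° lon, +0·10° lat → SW at lon -40°, lat -90°.
Square 1, 4: +1·2° lon, +4·1° lat → SW at lon -38°, lat -86°.
Subsquare o=14, l=11: +14·0.0833333° lon, +11·0.0416667° lat → SW at lon -36.8333°, lat -85.5417°.
Cell spans 0.0833333° lon × 0.0416667° lat.
west 36.8333° W, east 36.7500° W.

36.8333° W, 36.7500° W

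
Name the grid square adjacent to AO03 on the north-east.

AO14

Longitude square 0; +1 → 1.
Latitude square 3; +1 → 4.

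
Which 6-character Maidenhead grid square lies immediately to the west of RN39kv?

Longitude subsquare k = 10; −1 → 9 = j.
The latitude characters are unchanged.

RN39jv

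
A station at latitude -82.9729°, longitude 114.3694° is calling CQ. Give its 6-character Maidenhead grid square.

OA77ea

Add 180° to longitude and 90° to latitude: 294.3694, 7.0271.
Field: lon ⌊294.3694/20⌋ = 14 → O; lat ⌊7.0271/10⌋ = 0 → A.
Square: lon ⌊14.3694/2⌋ = 7; lat ⌊7.0271/1⌋ = 7.
Subsquare: lon ⌊0.3694/0.0833333⌋ = 4 → e; lat ⌊0.0271/0.0416667⌋ = 0 → a.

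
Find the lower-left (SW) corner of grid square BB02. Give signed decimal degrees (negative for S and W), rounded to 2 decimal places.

Field B=1, B=1: +1·20° lon, +1·10° lat → SW at lon -160°, lat -80°.
Square 0, 2: +0·2° lon, +2·1° lat → SW at lon -160°, lat -78°.
latitude -78.00, longitude -160.00.

-78.00, -160.00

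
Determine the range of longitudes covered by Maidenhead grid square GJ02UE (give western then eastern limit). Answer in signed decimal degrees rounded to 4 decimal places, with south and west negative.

-58.3333, -58.2500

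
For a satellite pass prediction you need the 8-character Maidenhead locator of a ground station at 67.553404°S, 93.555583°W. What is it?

Shift to the Maidenhead origin (180°W, 90°S): lon 86.44442, lat 22.44660.
Field (20°×10°, letters A–R): lon ⌊86.44442/20⌋ = 4 → E; lat ⌊22.44660/10⌋ = 2 → C.
Square (2°×1°, digits 0–9): lon ⌊6.44442/2⌋ = 3; lat ⌊2.44660/1⌋ = 2.
Subsquare (5′×2.5′, letters a–x): lon ⌊0.44442/0.0833333⌋ = 5 → f; lat ⌊0.44660/0.0416667⌋ = 10 → k.
Extended square (30″×15″, digits 0–9): lon ⌊0.02775/0.00833333⌋ = 3; lat ⌊0.02993/0.00416667⌋ = 7.

EC32fk37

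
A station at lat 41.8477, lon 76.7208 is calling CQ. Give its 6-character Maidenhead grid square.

MN81iu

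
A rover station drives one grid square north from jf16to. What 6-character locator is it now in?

JF16tp

Latitude subsquare o = 14; +1 → 15 = p.
The longitude characters are unchanged.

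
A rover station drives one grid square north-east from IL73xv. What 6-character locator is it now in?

IL83aw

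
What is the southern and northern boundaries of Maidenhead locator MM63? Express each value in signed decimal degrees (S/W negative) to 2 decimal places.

33.00, 34.00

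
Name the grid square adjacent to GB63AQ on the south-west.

GB53xp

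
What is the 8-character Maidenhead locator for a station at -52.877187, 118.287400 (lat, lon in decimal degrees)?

OD97dc49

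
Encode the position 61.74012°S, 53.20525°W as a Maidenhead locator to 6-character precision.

Shift to the Maidenhead origin (180°W, 90°S): lon 126.7947, lat 28.2599.
Field: lon ⌊126.7947/20⌋ = 6 → G; lat ⌊28.2599/10⌋ = 2 → C.
Square: lon ⌊6.7947/2⌋ = 3; lat ⌊8.2599/1⌋ = 8.
Subsquare: lon ⌊0.7947/0.0833333⌋ = 9 → j; lat ⌊0.2599/0.0416667⌋ = 6 → g.

GC38jg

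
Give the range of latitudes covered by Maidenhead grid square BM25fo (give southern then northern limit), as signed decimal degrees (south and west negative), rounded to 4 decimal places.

Field B=1, M=12: +1·20° lon, +12·10° lat → SW at lon -160°, lat 30°.
Square 2, 5: +2·2° lon, +5·1° lat → SW at lon -156°, lat 35°.
Subsquare f=5, o=14: +5·0.0833333° lon, +14·0.0416667° lat → SW at lon -155.583°, lat 35.5833°.
Cell spans 0.0833333° lon × 0.0416667° lat.
south 35.5833, north 35.6250.

35.5833, 35.6250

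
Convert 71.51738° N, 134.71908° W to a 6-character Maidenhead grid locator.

CQ21pm

Offset from 180°W / 90°S: lon 45.2809°, lat 161.5174°.
Field: 45.2809/20 → 2 → C, 161.5174/10 → 16 → Q; chars CQ.
Square: 5.2809/2 → 2, 1.5174/1 → 1; chars 21.
Subsquare: 1.2809/0.0833333 → 15 → p, 0.5174/0.0416667 → 12 → m; chars pm.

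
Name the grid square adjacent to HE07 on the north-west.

Longitude square 0; −1 → -1, wraps to 9, carry into field.
Longitude field H = 7; −1 → 6 = G.
Latitude square 7; +1 → 8.

GE98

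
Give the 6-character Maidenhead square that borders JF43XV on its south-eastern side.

JF53au

Longitude subsquare x = 23; +1 → 24, wraps to 0 = a, carry into square.
Longitude square 4; +1 → 5.
Latitude subsquare v = 21; −1 → 20 = u.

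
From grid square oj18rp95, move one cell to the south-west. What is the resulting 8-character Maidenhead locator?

OJ18rp84

Longitude extended square 9; −1 → 8.
Latitude extended square 5; −1 → 4.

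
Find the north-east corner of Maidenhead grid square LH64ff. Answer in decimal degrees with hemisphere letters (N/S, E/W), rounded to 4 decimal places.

Field L=11, H=7: +11·20° lon, +7·10° lat → SW at lon 40°, lat -20°.
Square 6, 4: +6·2° lon, +4·1° lat → SW at lon 52°, lat -16°.
Subsquare f=5, f=5: +5·0.0833333° lon, +5·0.0416667° lat → SW at lon 52.4167°, lat -15.7917°.
Cell spans 0.0833333° lon × 0.0416667° lat. NE corner is SW corner plus one full cell.
latitude 15.7500° S, longitude 52.5000° E.

15.7500° S, 52.5000° E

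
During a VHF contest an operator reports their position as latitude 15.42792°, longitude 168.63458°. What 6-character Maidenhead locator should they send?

RK45hk

Offset from 180°W / 90°S: lon 348.6346°, lat 105.4279°.
Field: 348.6346/20 → 17 → R, 105.4279/10 → 10 → K; chars RK.
Square: 8.6346/2 → 4, 5.4279/1 → 5; chars 45.
Subsquare: 0.6346/0.0833333 → 7 → h, 0.4279/0.0416667 → 10 → k; chars hk.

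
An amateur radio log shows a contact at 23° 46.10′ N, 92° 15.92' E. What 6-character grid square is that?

Add 180° to longitude and 90° to latitude: 272.2653, 113.7683.
Field (20°×10°, letters A–R): lon ⌊272.2653/20⌋ = 13 → N; lat ⌊113.7683/10⌋ = 11 → L.
Square (2°×1°, digits 0–9): lon ⌊12.2653/2⌋ = 6; lat ⌊3.7683/1⌋ = 3.
Subsquare (5′×2.5′, letters a–x): lon ⌊0.2653/0.0833333⌋ = 3 → d; lat ⌊0.7683/0.0416667⌋ = 18 → s.

NL63ds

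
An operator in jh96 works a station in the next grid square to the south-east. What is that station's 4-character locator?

KH05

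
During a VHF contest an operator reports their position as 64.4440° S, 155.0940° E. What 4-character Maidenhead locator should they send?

Offset from 180°W / 90°S: lon 335.09°, lat 25.56°.
Field (20°×10°, letters A–R): 335.09/20 → 16 → Q, 25.56/10 → 2 → C; chars QC.
Square (2°×1°, digits 0–9): 15.09/2 → 7, 5.56/1 → 5; chars 75.

QC75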